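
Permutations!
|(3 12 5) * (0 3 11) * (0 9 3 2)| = 10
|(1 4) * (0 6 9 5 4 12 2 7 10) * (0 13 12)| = 30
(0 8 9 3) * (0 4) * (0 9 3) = (0 8 3 4 9) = [8, 1, 2, 4, 9, 5, 6, 7, 3, 0]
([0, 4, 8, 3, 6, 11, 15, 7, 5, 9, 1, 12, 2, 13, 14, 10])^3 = [0, 15, 11, 3, 10, 2, 1, 7, 12, 9, 6, 8, 5, 13, 14, 4]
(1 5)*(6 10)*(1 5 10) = (1 10 6) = [0, 10, 2, 3, 4, 5, 1, 7, 8, 9, 6]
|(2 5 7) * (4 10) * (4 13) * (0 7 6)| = 15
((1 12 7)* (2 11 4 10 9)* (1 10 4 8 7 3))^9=(12)(2 7)(8 9)(10 11)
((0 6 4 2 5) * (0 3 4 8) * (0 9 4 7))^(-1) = (0 7 3 5 2 4 9 8 6)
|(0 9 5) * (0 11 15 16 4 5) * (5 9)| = 7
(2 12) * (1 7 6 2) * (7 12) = [0, 12, 7, 3, 4, 5, 2, 6, 8, 9, 10, 11, 1] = (1 12)(2 7 6)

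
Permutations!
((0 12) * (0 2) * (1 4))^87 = (12)(1 4)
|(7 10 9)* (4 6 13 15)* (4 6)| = |(6 13 15)(7 10 9)| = 3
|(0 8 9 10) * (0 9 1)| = 6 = |(0 8 1)(9 10)|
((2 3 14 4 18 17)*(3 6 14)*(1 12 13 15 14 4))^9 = ((1 12 13 15 14)(2 6 4 18 17))^9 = (1 14 15 13 12)(2 17 18 4 6)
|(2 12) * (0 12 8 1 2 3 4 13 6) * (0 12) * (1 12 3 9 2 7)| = 4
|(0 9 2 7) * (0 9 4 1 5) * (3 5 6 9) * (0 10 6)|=21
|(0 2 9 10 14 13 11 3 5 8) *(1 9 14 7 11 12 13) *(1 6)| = 12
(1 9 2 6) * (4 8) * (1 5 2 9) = (9)(2 6 5)(4 8) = [0, 1, 6, 3, 8, 2, 5, 7, 4, 9]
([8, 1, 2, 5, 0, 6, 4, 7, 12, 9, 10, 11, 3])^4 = (0 5 8 6 12 4 3)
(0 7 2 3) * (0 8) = (0 7 2 3 8) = [7, 1, 3, 8, 4, 5, 6, 2, 0]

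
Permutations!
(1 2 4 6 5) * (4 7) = (1 2 7 4 6 5) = [0, 2, 7, 3, 6, 1, 5, 4]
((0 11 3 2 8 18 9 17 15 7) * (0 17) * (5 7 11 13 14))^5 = ((0 13 14 5 7 17 15 11 3 2 8 18 9))^5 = (0 17 8 14 11 9 7 2 13 15 18 5 3)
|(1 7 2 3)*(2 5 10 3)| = 5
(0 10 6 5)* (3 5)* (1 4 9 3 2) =(0 10 6 2 1 4 9 3 5) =[10, 4, 1, 5, 9, 0, 2, 7, 8, 3, 6]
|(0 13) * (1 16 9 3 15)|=|(0 13)(1 16 9 3 15)|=10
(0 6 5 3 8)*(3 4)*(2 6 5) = [5, 1, 6, 8, 3, 4, 2, 7, 0] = (0 5 4 3 8)(2 6)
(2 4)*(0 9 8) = (0 9 8)(2 4) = [9, 1, 4, 3, 2, 5, 6, 7, 0, 8]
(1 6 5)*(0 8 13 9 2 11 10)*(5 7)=(0 8 13 9 2 11 10)(1 6 7 5)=[8, 6, 11, 3, 4, 1, 7, 5, 13, 2, 0, 10, 12, 9]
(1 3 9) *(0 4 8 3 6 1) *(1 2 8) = (0 4 1 6 2 8 3 9) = [4, 6, 8, 9, 1, 5, 2, 7, 3, 0]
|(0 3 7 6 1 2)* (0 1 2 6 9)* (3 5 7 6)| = |(0 5 7 9)(1 3 6 2)| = 4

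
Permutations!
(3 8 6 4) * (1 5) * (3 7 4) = (1 5)(3 8 6)(4 7) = [0, 5, 2, 8, 7, 1, 3, 4, 6]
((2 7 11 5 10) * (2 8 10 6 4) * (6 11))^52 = (11)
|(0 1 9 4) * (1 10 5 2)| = 7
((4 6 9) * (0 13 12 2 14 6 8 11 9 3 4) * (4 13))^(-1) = ((0 4 8 11 9)(2 14 6 3 13 12))^(-1) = (0 9 11 8 4)(2 12 13 3 6 14)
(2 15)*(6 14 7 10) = (2 15)(6 14 7 10) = [0, 1, 15, 3, 4, 5, 14, 10, 8, 9, 6, 11, 12, 13, 7, 2]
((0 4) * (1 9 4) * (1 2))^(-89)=((0 2 1 9 4))^(-89)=(0 2 1 9 4)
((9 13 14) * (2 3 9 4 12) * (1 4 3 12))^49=(1 4)(2 12)(3 9 13 14)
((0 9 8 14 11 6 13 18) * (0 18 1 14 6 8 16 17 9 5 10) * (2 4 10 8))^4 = ((18)(0 5 8 6 13 1 14 11 2 4 10)(9 16 17))^4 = (18)(0 13 2 5 1 4 8 14 10 6 11)(9 16 17)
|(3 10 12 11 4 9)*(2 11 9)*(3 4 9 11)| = |(2 3 10 12 11 9 4)| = 7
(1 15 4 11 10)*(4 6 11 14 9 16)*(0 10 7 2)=[10, 15, 0, 3, 14, 5, 11, 2, 8, 16, 1, 7, 12, 13, 9, 6, 4]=(0 10 1 15 6 11 7 2)(4 14 9 16)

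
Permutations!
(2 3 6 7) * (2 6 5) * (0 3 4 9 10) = (0 3 5 2 4 9 10)(6 7) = [3, 1, 4, 5, 9, 2, 7, 6, 8, 10, 0]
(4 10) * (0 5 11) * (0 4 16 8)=[5, 1, 2, 3, 10, 11, 6, 7, 0, 9, 16, 4, 12, 13, 14, 15, 8]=(0 5 11 4 10 16 8)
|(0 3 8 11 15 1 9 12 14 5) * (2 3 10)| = |(0 10 2 3 8 11 15 1 9 12 14 5)| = 12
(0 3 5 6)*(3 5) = (0 5 6) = [5, 1, 2, 3, 4, 6, 0]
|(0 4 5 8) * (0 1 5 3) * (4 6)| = 12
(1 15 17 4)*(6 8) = (1 15 17 4)(6 8) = [0, 15, 2, 3, 1, 5, 8, 7, 6, 9, 10, 11, 12, 13, 14, 17, 16, 4]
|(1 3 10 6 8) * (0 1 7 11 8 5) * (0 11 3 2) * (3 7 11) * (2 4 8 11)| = |(11)(0 1 4 8 2)(3 10 6 5)| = 20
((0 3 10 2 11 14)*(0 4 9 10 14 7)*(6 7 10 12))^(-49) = (0 7 6 12 9 4 14 3)(2 10 11)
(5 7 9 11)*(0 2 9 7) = (0 2 9 11 5) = [2, 1, 9, 3, 4, 0, 6, 7, 8, 11, 10, 5]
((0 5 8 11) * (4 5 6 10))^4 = (0 5 6 8 10 11 4)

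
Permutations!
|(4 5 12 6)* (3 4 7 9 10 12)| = 15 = |(3 4 5)(6 7 9 10 12)|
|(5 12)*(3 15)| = 2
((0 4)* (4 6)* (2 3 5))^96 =(6)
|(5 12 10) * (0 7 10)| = |(0 7 10 5 12)| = 5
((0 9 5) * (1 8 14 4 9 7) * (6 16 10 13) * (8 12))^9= ((0 7 1 12 8 14 4 9 5)(6 16 10 13))^9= (6 16 10 13)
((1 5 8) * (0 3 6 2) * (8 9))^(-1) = (0 2 6 3)(1 8 9 5)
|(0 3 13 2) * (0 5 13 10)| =|(0 3 10)(2 5 13)| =3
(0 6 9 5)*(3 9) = (0 6 3 9 5) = [6, 1, 2, 9, 4, 0, 3, 7, 8, 5]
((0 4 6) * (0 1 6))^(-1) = ((0 4)(1 6))^(-1) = (0 4)(1 6)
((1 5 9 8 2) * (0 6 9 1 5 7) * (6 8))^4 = (9)(0 1 2)(5 8 7)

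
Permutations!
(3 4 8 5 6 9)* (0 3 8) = (0 3 4)(5 6 9 8) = [3, 1, 2, 4, 0, 6, 9, 7, 5, 8]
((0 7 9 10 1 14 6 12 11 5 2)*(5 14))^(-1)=(0 2 5 1 10 9 7)(6 14 11 12)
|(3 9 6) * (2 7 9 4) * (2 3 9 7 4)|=6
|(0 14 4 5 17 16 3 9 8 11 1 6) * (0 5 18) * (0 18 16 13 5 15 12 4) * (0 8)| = |(18)(0 14 8 11 1 6 15 12 4 16 3 9)(5 17 13)| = 12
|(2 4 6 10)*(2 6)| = |(2 4)(6 10)| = 2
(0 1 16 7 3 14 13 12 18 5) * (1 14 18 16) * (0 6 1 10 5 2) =(0 14 13 12 16 7 3 18 2)(1 10 5 6) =[14, 10, 0, 18, 4, 6, 1, 3, 8, 9, 5, 11, 16, 12, 13, 15, 7, 17, 2]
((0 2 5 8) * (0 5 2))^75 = ((5 8))^75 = (5 8)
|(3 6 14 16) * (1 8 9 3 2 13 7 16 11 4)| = |(1 8 9 3 6 14 11 4)(2 13 7 16)| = 8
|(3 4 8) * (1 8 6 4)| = |(1 8 3)(4 6)| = 6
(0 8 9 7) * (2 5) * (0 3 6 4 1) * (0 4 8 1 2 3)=[1, 4, 5, 6, 2, 3, 8, 0, 9, 7]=(0 1 4 2 5 3 6 8 9 7)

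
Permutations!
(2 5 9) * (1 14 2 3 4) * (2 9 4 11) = (1 14 9 3 11 2 5 4) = [0, 14, 5, 11, 1, 4, 6, 7, 8, 3, 10, 2, 12, 13, 9]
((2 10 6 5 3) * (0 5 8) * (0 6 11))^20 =((0 5 3 2 10 11)(6 8))^20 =(0 3 10)(2 11 5)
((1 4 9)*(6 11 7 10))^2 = (1 9 4)(6 7)(10 11)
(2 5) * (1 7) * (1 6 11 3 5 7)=[0, 1, 7, 5, 4, 2, 11, 6, 8, 9, 10, 3]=(2 7 6 11 3 5)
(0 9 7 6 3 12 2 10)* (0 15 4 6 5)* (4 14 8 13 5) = (0 9 7 4 6 3 12 2 10 15 14 8 13 5) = [9, 1, 10, 12, 6, 0, 3, 4, 13, 7, 15, 11, 2, 5, 8, 14]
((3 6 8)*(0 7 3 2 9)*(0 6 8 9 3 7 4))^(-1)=(0 4)(2 8 3)(6 9)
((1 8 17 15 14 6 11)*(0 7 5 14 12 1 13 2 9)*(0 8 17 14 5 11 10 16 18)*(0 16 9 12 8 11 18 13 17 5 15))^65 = ((0 7 18 16 13 2 12 1 5 15 8 14 6 10 9 11 17))^65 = (0 9 14 5 2 18 17 10 8 1 13 7 11 6 15 12 16)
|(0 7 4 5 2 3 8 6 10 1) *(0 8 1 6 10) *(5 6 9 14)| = 8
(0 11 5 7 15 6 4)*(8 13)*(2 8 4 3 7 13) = (0 11 5 13 4)(2 8)(3 7 15 6) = [11, 1, 8, 7, 0, 13, 3, 15, 2, 9, 10, 5, 12, 4, 14, 6]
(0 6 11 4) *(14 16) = [6, 1, 2, 3, 0, 5, 11, 7, 8, 9, 10, 4, 12, 13, 16, 15, 14] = (0 6 11 4)(14 16)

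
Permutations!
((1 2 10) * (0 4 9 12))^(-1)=(0 12 9 4)(1 10 2)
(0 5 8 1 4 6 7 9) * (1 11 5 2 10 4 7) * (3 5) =(0 2 10 4 6 1 7 9)(3 5 8 11) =[2, 7, 10, 5, 6, 8, 1, 9, 11, 0, 4, 3]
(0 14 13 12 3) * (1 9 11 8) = (0 14 13 12 3)(1 9 11 8) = [14, 9, 2, 0, 4, 5, 6, 7, 1, 11, 10, 8, 3, 12, 13]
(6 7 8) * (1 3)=(1 3)(6 7 8)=[0, 3, 2, 1, 4, 5, 7, 8, 6]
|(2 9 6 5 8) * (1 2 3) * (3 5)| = 10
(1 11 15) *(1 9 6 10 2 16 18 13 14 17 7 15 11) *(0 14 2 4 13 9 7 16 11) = (0 14 17 16 18 9 6 10 4 13 2 11)(7 15) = [14, 1, 11, 3, 13, 5, 10, 15, 8, 6, 4, 0, 12, 2, 17, 7, 18, 16, 9]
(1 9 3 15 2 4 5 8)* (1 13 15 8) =[0, 9, 4, 8, 5, 1, 6, 7, 13, 3, 10, 11, 12, 15, 14, 2] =(1 9 3 8 13 15 2 4 5)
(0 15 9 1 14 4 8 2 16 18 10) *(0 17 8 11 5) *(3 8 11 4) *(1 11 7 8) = (0 15 9 11 5)(1 14 3)(2 16 18 10 17 7 8) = [15, 14, 16, 1, 4, 0, 6, 8, 2, 11, 17, 5, 12, 13, 3, 9, 18, 7, 10]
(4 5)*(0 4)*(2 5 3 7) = (0 4 3 7 2 5) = [4, 1, 5, 7, 3, 0, 6, 2]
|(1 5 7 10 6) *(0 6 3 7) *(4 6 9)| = |(0 9 4 6 1 5)(3 7 10)| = 6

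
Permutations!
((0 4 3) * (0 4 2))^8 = (4)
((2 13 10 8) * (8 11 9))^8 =(2 10 9)(8 13 11)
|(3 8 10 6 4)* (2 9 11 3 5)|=9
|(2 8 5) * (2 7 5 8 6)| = 2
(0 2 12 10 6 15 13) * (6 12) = (0 2 6 15 13)(10 12) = [2, 1, 6, 3, 4, 5, 15, 7, 8, 9, 12, 11, 10, 0, 14, 13]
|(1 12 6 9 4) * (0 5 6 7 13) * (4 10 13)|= |(0 5 6 9 10 13)(1 12 7 4)|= 12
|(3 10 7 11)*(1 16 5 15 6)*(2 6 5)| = 4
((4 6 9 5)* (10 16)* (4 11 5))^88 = ((4 6 9)(5 11)(10 16))^88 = (16)(4 6 9)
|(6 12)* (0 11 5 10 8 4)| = 6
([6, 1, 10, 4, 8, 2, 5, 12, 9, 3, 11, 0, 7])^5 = [11, 1, 5, 4, 8, 6, 0, 12, 9, 3, 2, 10, 7]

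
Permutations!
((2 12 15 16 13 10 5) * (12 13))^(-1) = (2 5 10 13)(12 16 15) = ((2 13 10 5)(12 15 16))^(-1)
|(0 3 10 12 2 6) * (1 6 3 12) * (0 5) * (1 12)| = 4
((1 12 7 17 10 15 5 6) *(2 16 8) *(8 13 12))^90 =(1 7)(2 10)(5 13)(6 12)(8 17)(15 16)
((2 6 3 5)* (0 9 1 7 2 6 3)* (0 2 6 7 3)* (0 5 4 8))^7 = ((0 9 1 3 4 8)(2 5 7 6))^7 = (0 9 1 3 4 8)(2 6 7 5)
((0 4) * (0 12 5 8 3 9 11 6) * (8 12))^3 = ((0 4 8 3 9 11 6)(5 12))^3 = (0 3 6 8 11 4 9)(5 12)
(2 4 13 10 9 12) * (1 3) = [0, 3, 4, 1, 13, 5, 6, 7, 8, 12, 9, 11, 2, 10] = (1 3)(2 4 13 10 9 12)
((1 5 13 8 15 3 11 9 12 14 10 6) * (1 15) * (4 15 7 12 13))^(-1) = ((1 5 4 15 3 11 9 13 8)(6 7 12 14 10))^(-1) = (1 8 13 9 11 3 15 4 5)(6 10 14 12 7)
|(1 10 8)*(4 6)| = 6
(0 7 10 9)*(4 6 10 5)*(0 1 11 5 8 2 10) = (0 7 8 2 10 9 1 11 5 4 6) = [7, 11, 10, 3, 6, 4, 0, 8, 2, 1, 9, 5]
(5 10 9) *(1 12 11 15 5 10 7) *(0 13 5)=(0 13 5 7 1 12 11 15)(9 10)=[13, 12, 2, 3, 4, 7, 6, 1, 8, 10, 9, 15, 11, 5, 14, 0]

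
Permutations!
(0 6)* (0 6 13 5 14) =(0 13 5 14) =[13, 1, 2, 3, 4, 14, 6, 7, 8, 9, 10, 11, 12, 5, 0]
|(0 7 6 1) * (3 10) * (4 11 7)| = |(0 4 11 7 6 1)(3 10)| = 6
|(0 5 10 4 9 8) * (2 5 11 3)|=|(0 11 3 2 5 10 4 9 8)|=9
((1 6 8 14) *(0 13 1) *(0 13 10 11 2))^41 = ((0 10 11 2)(1 6 8 14 13))^41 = (0 10 11 2)(1 6 8 14 13)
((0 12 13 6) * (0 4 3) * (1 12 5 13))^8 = ((0 5 13 6 4 3)(1 12))^8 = (0 13 4)(3 5 6)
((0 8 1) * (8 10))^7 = ((0 10 8 1))^7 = (0 1 8 10)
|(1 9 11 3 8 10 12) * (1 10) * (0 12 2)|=20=|(0 12 10 2)(1 9 11 3 8)|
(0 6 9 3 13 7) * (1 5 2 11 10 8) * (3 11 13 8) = (0 6 9 11 10 3 8 1 5 2 13 7) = [6, 5, 13, 8, 4, 2, 9, 0, 1, 11, 3, 10, 12, 7]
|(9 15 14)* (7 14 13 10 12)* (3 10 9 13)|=8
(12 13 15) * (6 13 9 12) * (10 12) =(6 13 15)(9 10 12) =[0, 1, 2, 3, 4, 5, 13, 7, 8, 10, 12, 11, 9, 15, 14, 6]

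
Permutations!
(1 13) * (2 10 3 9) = (1 13)(2 10 3 9) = [0, 13, 10, 9, 4, 5, 6, 7, 8, 2, 3, 11, 12, 1]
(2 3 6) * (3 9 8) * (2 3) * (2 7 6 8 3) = (2 9 3 8 7 6) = [0, 1, 9, 8, 4, 5, 2, 6, 7, 3]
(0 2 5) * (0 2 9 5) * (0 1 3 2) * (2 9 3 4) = (0 3 9 5)(1 4 2) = [3, 4, 1, 9, 2, 0, 6, 7, 8, 5]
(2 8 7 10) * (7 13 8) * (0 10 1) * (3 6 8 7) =(0 10 2 3 6 8 13 7 1) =[10, 0, 3, 6, 4, 5, 8, 1, 13, 9, 2, 11, 12, 7]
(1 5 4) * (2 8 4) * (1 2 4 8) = (8)(1 5 4 2) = [0, 5, 1, 3, 2, 4, 6, 7, 8]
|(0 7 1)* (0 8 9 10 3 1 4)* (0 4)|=10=|(0 7)(1 8 9 10 3)|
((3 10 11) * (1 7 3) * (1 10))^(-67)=((1 7 3)(10 11))^(-67)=(1 3 7)(10 11)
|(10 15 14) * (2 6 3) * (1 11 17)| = |(1 11 17)(2 6 3)(10 15 14)| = 3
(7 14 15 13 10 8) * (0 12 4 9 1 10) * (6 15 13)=(0 12 4 9 1 10 8 7 14 13)(6 15)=[12, 10, 2, 3, 9, 5, 15, 14, 7, 1, 8, 11, 4, 0, 13, 6]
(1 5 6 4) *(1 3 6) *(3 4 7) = (1 5)(3 6 7) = [0, 5, 2, 6, 4, 1, 7, 3]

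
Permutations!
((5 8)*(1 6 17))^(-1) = (1 17 6)(5 8)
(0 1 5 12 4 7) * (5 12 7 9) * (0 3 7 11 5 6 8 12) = (0 1)(3 7)(4 9 6 8 12)(5 11) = [1, 0, 2, 7, 9, 11, 8, 3, 12, 6, 10, 5, 4]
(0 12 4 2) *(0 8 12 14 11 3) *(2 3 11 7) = (0 14 7 2 8 12 4 3) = [14, 1, 8, 0, 3, 5, 6, 2, 12, 9, 10, 11, 4, 13, 7]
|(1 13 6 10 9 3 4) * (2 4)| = 8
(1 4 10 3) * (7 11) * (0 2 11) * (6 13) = (0 2 11 7)(1 4 10 3)(6 13) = [2, 4, 11, 1, 10, 5, 13, 0, 8, 9, 3, 7, 12, 6]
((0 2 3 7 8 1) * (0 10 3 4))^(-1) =(0 4 2)(1 8 7 3 10)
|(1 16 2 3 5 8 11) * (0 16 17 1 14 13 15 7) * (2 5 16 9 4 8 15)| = 26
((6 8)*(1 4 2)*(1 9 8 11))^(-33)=((1 4 2 9 8 6 11))^(-33)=(1 2 8 11 4 9 6)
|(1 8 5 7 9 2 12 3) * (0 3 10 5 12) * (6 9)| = 11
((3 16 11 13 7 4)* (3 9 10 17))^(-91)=((3 16 11 13 7 4 9 10 17))^(-91)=(3 17 10 9 4 7 13 11 16)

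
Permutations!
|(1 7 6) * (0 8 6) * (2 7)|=6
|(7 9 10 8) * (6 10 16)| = |(6 10 8 7 9 16)| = 6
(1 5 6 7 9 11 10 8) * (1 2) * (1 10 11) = [0, 5, 10, 3, 4, 6, 7, 9, 2, 1, 8, 11] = (11)(1 5 6 7 9)(2 10 8)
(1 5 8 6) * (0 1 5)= [1, 0, 2, 3, 4, 8, 5, 7, 6]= (0 1)(5 8 6)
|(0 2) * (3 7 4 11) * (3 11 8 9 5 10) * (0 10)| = |(11)(0 2 10 3 7 4 8 9 5)| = 9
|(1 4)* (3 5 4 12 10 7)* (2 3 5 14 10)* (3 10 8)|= |(1 12 2 10 7 5 4)(3 14 8)|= 21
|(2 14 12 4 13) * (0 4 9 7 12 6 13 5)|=12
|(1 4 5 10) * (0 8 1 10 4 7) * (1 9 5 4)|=6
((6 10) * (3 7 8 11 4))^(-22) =(3 11 7 4 8)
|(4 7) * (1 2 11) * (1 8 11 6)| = 6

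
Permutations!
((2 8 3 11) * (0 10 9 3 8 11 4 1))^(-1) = ((0 10 9 3 4 1)(2 11))^(-1) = (0 1 4 3 9 10)(2 11)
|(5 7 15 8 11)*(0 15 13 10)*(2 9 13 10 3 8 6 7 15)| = 12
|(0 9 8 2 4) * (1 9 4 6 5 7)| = |(0 4)(1 9 8 2 6 5 7)| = 14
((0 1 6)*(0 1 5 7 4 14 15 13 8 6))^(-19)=(0 5 7 4 14 15 13 8 6 1)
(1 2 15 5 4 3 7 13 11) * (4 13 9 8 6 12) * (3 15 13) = (1 2 13 11)(3 7 9 8 6 12 4 15 5) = [0, 2, 13, 7, 15, 3, 12, 9, 6, 8, 10, 1, 4, 11, 14, 5]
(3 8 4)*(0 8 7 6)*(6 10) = (0 8 4 3 7 10 6) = [8, 1, 2, 7, 3, 5, 0, 10, 4, 9, 6]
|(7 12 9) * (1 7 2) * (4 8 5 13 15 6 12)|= |(1 7 4 8 5 13 15 6 12 9 2)|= 11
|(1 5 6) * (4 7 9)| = |(1 5 6)(4 7 9)| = 3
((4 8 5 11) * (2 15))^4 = (15)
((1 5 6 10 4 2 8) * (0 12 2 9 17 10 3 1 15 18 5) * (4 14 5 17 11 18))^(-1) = (0 1 3 6 5 14 10 17 18 11 9 4 15 8 2 12) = ((0 12 2 8 15 4 9 11 18 17 10 14 5 6 3 1))^(-1)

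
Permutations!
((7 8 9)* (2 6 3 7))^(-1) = ((2 6 3 7 8 9))^(-1) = (2 9 8 7 3 6)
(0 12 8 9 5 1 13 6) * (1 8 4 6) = (0 12 4 6)(1 13)(5 8 9) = [12, 13, 2, 3, 6, 8, 0, 7, 9, 5, 10, 11, 4, 1]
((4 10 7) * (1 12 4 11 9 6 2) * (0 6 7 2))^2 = (1 4 2 12 10)(7 9 11)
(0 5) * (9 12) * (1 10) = (0 5)(1 10)(9 12) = [5, 10, 2, 3, 4, 0, 6, 7, 8, 12, 1, 11, 9]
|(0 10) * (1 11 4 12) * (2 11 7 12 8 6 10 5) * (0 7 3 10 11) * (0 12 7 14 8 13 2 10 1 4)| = |(0 5 10 14 8 6 11)(1 3)(2 12 4 13)| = 28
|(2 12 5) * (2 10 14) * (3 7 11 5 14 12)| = |(2 3 7 11 5 10 12 14)| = 8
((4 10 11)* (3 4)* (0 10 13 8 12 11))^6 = (13)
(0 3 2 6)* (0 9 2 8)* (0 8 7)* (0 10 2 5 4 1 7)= (0 3)(1 7 10 2 6 9 5 4)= [3, 7, 6, 0, 1, 4, 9, 10, 8, 5, 2]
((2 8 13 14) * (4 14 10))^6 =(14)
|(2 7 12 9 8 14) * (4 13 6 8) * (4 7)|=|(2 4 13 6 8 14)(7 12 9)|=6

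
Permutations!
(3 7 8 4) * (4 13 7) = (3 4)(7 8 13) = [0, 1, 2, 4, 3, 5, 6, 8, 13, 9, 10, 11, 12, 7]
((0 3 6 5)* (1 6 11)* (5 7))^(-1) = (0 5 7 6 1 11 3) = ((0 3 11 1 6 7 5))^(-1)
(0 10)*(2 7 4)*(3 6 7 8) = [10, 1, 8, 6, 2, 5, 7, 4, 3, 9, 0] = (0 10)(2 8 3 6 7 4)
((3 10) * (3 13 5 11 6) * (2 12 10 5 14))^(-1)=(2 14 13 10 12)(3 6 11 5)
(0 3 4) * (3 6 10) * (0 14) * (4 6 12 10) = (0 12 10 3 6 4 14) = [12, 1, 2, 6, 14, 5, 4, 7, 8, 9, 3, 11, 10, 13, 0]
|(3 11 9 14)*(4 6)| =4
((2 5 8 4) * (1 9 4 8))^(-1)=(1 5 2 4 9)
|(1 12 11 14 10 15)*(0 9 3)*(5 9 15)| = |(0 15 1 12 11 14 10 5 9 3)| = 10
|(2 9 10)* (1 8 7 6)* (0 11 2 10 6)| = |(0 11 2 9 6 1 8 7)| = 8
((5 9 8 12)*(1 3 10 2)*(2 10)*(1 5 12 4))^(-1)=(12)(1 4 8 9 5 2 3)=((12)(1 3 2 5 9 8 4))^(-1)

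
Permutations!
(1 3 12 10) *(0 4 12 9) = [4, 3, 2, 9, 12, 5, 6, 7, 8, 0, 1, 11, 10] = (0 4 12 10 1 3 9)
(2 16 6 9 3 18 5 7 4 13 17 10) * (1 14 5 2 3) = (1 14 5 7 4 13 17 10 3 18 2 16 6 9) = [0, 14, 16, 18, 13, 7, 9, 4, 8, 1, 3, 11, 12, 17, 5, 15, 6, 10, 2]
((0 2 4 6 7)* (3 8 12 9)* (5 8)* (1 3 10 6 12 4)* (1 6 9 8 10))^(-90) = (12)(0 6)(2 7) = ((0 2 6 7)(1 3 5 10 9)(4 12 8))^(-90)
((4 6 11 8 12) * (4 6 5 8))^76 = ((4 5 8 12 6 11))^76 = (4 6 8)(5 11 12)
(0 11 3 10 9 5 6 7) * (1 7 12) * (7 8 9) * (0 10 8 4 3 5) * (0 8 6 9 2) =(0 11 5 9 8 2)(1 4 3 6 12)(7 10) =[11, 4, 0, 6, 3, 9, 12, 10, 2, 8, 7, 5, 1]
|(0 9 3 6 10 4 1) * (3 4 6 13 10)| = 4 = |(0 9 4 1)(3 13 10 6)|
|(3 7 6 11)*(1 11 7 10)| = |(1 11 3 10)(6 7)| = 4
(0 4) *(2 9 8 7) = (0 4)(2 9 8 7) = [4, 1, 9, 3, 0, 5, 6, 2, 7, 8]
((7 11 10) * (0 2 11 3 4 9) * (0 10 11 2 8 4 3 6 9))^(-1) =((11)(0 8 4)(6 9 10 7))^(-1) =(11)(0 4 8)(6 7 10 9)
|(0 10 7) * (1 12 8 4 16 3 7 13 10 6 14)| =|(0 6 14 1 12 8 4 16 3 7)(10 13)| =10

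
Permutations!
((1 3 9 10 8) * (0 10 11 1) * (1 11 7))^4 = (11)(0 10 8) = ((11)(0 10 8)(1 3 9 7))^4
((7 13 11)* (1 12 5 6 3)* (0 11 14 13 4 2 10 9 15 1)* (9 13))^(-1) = (0 3 6 5 12 1 15 9 14 13 10 2 4 7 11)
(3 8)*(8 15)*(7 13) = [0, 1, 2, 15, 4, 5, 6, 13, 3, 9, 10, 11, 12, 7, 14, 8] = (3 15 8)(7 13)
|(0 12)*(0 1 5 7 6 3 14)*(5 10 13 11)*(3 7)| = 18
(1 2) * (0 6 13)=(0 6 13)(1 2)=[6, 2, 1, 3, 4, 5, 13, 7, 8, 9, 10, 11, 12, 0]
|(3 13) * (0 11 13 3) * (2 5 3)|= 3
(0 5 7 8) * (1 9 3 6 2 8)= [5, 9, 8, 6, 4, 7, 2, 1, 0, 3]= (0 5 7 1 9 3 6 2 8)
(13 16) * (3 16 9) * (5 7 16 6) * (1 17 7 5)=(1 17 7 16 13 9 3 6)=[0, 17, 2, 6, 4, 5, 1, 16, 8, 3, 10, 11, 12, 9, 14, 15, 13, 7]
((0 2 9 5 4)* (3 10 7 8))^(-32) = (10)(0 5 2 4 9)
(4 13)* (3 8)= [0, 1, 2, 8, 13, 5, 6, 7, 3, 9, 10, 11, 12, 4]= (3 8)(4 13)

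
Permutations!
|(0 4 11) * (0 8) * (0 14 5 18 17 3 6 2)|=11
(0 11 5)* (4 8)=(0 11 5)(4 8)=[11, 1, 2, 3, 8, 0, 6, 7, 4, 9, 10, 5]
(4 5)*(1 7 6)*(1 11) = (1 7 6 11)(4 5) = [0, 7, 2, 3, 5, 4, 11, 6, 8, 9, 10, 1]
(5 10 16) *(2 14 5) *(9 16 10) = [0, 1, 14, 3, 4, 9, 6, 7, 8, 16, 10, 11, 12, 13, 5, 15, 2] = (2 14 5 9 16)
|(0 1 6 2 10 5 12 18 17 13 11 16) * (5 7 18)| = 22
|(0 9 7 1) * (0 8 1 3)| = |(0 9 7 3)(1 8)| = 4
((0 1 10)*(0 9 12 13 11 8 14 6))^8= ((0 1 10 9 12 13 11 8 14 6))^8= (0 14 11 12 10)(1 6 8 13 9)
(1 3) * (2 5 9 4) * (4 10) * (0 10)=[10, 3, 5, 1, 2, 9, 6, 7, 8, 0, 4]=(0 10 4 2 5 9)(1 3)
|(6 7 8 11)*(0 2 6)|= 6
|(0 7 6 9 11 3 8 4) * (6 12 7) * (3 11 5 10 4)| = |(0 6 9 5 10 4)(3 8)(7 12)| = 6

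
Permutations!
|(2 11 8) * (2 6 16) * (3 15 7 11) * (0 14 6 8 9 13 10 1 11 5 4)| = |(0 14 6 16 2 3 15 7 5 4)(1 11 9 13 10)| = 10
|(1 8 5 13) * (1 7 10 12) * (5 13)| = 6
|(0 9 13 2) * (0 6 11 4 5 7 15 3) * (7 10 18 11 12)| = 45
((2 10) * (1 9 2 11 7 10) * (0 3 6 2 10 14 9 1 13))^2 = ((0 3 6 2 13)(7 14 9 10 11))^2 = (0 6 13 3 2)(7 9 11 14 10)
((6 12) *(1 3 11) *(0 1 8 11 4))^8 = ((0 1 3 4)(6 12)(8 11))^8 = (12)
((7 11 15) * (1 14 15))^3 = (1 7 14 11 15)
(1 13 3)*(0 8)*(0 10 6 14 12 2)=[8, 13, 0, 1, 4, 5, 14, 7, 10, 9, 6, 11, 2, 3, 12]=(0 8 10 6 14 12 2)(1 13 3)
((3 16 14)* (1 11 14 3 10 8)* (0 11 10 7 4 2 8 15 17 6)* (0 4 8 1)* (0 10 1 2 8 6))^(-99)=(0 11 14 7 6 4 8 10 15 17)(3 16)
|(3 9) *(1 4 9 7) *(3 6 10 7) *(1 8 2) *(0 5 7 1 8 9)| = |(0 5 7 9 6 10 1 4)(2 8)| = 8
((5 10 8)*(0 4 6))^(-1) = (0 6 4)(5 8 10) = ((0 4 6)(5 10 8))^(-1)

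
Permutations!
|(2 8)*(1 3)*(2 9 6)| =4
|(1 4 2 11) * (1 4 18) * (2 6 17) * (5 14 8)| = 30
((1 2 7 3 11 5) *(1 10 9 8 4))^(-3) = (1 9 11 2 8 5 7 4 10 3)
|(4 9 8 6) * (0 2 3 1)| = |(0 2 3 1)(4 9 8 6)| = 4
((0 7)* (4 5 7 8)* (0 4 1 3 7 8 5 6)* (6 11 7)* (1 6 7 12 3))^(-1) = (0 6 8 5)(3 12 11 4 7)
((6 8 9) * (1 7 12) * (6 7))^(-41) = ((1 6 8 9 7 12))^(-41) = (1 6 8 9 7 12)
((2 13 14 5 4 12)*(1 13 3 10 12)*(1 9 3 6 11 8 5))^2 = ((1 13 14)(2 6 11 8 5 4 9 3 10 12))^2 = (1 14 13)(2 11 5 9 10)(3 12 6 8 4)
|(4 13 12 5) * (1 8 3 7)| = |(1 8 3 7)(4 13 12 5)| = 4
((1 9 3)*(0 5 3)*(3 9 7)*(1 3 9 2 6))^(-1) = ((0 5 2 6 1 7 9))^(-1) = (0 9 7 1 6 2 5)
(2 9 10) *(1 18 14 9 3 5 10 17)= (1 18 14 9 17)(2 3 5 10)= [0, 18, 3, 5, 4, 10, 6, 7, 8, 17, 2, 11, 12, 13, 9, 15, 16, 1, 14]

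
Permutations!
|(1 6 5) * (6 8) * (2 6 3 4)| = |(1 8 3 4 2 6 5)| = 7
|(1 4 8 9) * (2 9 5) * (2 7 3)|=|(1 4 8 5 7 3 2 9)|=8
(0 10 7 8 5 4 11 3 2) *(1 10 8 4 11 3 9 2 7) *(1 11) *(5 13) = (0 8 13 5 1 10 11 9 2)(3 7 4) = [8, 10, 0, 7, 3, 1, 6, 4, 13, 2, 11, 9, 12, 5]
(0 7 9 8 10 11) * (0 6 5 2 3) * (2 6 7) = (0 2 3)(5 6)(7 9 8 10 11) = [2, 1, 3, 0, 4, 6, 5, 9, 10, 8, 11, 7]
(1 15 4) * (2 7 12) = [0, 15, 7, 3, 1, 5, 6, 12, 8, 9, 10, 11, 2, 13, 14, 4] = (1 15 4)(2 7 12)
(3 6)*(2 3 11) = [0, 1, 3, 6, 4, 5, 11, 7, 8, 9, 10, 2] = (2 3 6 11)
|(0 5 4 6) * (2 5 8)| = |(0 8 2 5 4 6)| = 6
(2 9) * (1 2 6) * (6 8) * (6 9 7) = (1 2 7 6)(8 9) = [0, 2, 7, 3, 4, 5, 1, 6, 9, 8]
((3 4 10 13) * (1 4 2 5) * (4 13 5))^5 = ((1 13 3 2 4 10 5))^5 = (1 10 2 13 5 4 3)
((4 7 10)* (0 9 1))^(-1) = (0 1 9)(4 10 7)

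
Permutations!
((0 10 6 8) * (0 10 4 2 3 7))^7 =(0 2 7 4 3)(6 8 10)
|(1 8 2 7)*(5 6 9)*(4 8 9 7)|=15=|(1 9 5 6 7)(2 4 8)|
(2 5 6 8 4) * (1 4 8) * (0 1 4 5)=(8)(0 1 5 6 4 2)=[1, 5, 0, 3, 2, 6, 4, 7, 8]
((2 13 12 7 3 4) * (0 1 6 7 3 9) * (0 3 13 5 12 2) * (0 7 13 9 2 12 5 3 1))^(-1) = (1 9 12 13 6)(2 7 4 3)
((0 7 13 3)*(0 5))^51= (0 7 13 3 5)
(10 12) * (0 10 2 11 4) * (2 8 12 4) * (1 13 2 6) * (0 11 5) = (0 10 4 11 6 1 13 2 5)(8 12) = [10, 13, 5, 3, 11, 0, 1, 7, 12, 9, 4, 6, 8, 2]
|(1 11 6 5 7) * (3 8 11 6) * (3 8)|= |(1 6 5 7)(8 11)|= 4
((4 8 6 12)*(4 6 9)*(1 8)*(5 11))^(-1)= (1 4 9 8)(5 11)(6 12)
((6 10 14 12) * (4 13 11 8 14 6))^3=((4 13 11 8 14 12)(6 10))^3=(4 8)(6 10)(11 12)(13 14)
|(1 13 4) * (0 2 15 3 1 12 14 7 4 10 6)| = 8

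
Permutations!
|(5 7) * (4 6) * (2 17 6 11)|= 10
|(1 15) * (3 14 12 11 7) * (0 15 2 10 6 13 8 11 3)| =|(0 15 1 2 10 6 13 8 11 7)(3 14 12)| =30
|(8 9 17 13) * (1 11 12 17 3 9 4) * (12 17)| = |(1 11 17 13 8 4)(3 9)| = 6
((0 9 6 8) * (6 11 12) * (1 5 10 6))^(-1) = ((0 9 11 12 1 5 10 6 8))^(-1) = (0 8 6 10 5 1 12 11 9)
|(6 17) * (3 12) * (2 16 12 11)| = 10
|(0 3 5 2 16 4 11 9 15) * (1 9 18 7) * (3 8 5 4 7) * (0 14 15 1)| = 12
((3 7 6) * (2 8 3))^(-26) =((2 8 3 7 6))^(-26) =(2 6 7 3 8)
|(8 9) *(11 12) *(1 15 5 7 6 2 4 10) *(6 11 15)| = 10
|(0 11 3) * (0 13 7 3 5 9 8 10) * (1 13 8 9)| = 9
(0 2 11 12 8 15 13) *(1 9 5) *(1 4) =[2, 9, 11, 3, 1, 4, 6, 7, 15, 5, 10, 12, 8, 0, 14, 13] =(0 2 11 12 8 15 13)(1 9 5 4)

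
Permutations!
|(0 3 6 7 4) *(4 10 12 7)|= |(0 3 6 4)(7 10 12)|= 12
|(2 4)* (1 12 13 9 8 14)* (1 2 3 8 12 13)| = 20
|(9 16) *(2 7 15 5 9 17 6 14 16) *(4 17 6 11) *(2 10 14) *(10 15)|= 6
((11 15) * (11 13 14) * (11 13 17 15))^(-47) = (13 14)(15 17)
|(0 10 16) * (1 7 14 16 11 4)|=8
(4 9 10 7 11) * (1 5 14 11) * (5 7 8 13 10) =(1 7)(4 9 5 14 11)(8 13 10) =[0, 7, 2, 3, 9, 14, 6, 1, 13, 5, 8, 4, 12, 10, 11]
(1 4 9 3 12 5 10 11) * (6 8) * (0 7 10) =(0 7 10 11 1 4 9 3 12 5)(6 8) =[7, 4, 2, 12, 9, 0, 8, 10, 6, 3, 11, 1, 5]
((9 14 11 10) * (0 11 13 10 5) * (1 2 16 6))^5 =(0 5 11)(1 2 16 6)(9 14 13 10)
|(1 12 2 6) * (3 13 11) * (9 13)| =|(1 12 2 6)(3 9 13 11)| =4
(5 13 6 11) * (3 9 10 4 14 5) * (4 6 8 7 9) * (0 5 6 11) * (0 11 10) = [5, 1, 2, 4, 14, 13, 11, 9, 7, 0, 10, 3, 12, 8, 6] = (0 5 13 8 7 9)(3 4 14 6 11)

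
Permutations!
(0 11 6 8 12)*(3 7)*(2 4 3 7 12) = (0 11 6 8 2 4 3 12) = [11, 1, 4, 12, 3, 5, 8, 7, 2, 9, 10, 6, 0]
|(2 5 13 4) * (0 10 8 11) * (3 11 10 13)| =14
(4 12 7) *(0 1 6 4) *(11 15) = [1, 6, 2, 3, 12, 5, 4, 0, 8, 9, 10, 15, 7, 13, 14, 11] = (0 1 6 4 12 7)(11 15)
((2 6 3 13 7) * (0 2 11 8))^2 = (0 6 13 11)(2 3 7 8) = ((0 2 6 3 13 7 11 8))^2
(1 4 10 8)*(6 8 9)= [0, 4, 2, 3, 10, 5, 8, 7, 1, 6, 9]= (1 4 10 9 6 8)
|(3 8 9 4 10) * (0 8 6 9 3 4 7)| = |(0 8 3 6 9 7)(4 10)| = 6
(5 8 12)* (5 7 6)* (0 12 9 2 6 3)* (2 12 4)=(0 4 2 6 5 8 9 12 7 3)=[4, 1, 6, 0, 2, 8, 5, 3, 9, 12, 10, 11, 7]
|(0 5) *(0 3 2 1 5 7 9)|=12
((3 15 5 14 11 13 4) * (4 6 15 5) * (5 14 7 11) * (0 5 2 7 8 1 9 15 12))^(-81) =((0 5 8 1 9 15 4 3 14 2 7 11 13 6 12))^(-81) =(0 2 1 13 4)(3 5 7 9 6)(8 11 15 12 14)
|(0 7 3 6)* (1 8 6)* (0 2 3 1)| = 7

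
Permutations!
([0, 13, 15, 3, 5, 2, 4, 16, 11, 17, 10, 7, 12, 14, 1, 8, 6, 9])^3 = (2 11 6)(4 15 7)(5 8 16)(9 17)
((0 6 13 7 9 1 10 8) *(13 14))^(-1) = (0 8 10 1 9 7 13 14 6)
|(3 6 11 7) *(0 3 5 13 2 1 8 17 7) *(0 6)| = 14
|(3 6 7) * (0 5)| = 6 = |(0 5)(3 6 7)|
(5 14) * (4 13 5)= (4 13 5 14)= [0, 1, 2, 3, 13, 14, 6, 7, 8, 9, 10, 11, 12, 5, 4]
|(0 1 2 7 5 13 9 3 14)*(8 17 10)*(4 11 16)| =9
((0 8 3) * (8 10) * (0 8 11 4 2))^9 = ((0 10 11 4 2)(3 8))^9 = (0 2 4 11 10)(3 8)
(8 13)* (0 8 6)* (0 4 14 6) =[8, 1, 2, 3, 14, 5, 4, 7, 13, 9, 10, 11, 12, 0, 6] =(0 8 13)(4 14 6)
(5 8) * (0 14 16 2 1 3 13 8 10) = (0 14 16 2 1 3 13 8 5 10) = [14, 3, 1, 13, 4, 10, 6, 7, 5, 9, 0, 11, 12, 8, 16, 15, 2]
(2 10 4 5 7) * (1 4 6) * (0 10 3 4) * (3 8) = (0 10 6 1)(2 8 3 4 5 7) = [10, 0, 8, 4, 5, 7, 1, 2, 3, 9, 6]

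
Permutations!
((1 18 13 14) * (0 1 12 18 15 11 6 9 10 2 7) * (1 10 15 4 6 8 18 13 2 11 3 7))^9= ((0 10 11 8 18 2 1 4 6 9 15 3 7)(12 13 14))^9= (0 9 2 10 15 1 11 3 4 8 7 6 18)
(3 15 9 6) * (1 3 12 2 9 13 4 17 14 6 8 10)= (1 3 15 13 4 17 14 6 12 2 9 8 10)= [0, 3, 9, 15, 17, 5, 12, 7, 10, 8, 1, 11, 2, 4, 6, 13, 16, 14]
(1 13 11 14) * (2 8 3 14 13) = (1 2 8 3 14)(11 13) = [0, 2, 8, 14, 4, 5, 6, 7, 3, 9, 10, 13, 12, 11, 1]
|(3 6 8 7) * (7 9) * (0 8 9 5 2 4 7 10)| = 10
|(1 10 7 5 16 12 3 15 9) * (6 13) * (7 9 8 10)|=|(1 7 5 16 12 3 15 8 10 9)(6 13)|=10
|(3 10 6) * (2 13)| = 6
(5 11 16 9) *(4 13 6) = (4 13 6)(5 11 16 9) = [0, 1, 2, 3, 13, 11, 4, 7, 8, 5, 10, 16, 12, 6, 14, 15, 9]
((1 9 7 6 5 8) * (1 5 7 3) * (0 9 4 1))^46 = ((0 9 3)(1 4)(5 8)(6 7))^46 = (0 9 3)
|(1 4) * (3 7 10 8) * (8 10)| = |(10)(1 4)(3 7 8)| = 6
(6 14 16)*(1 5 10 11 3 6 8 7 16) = (1 5 10 11 3 6 14)(7 16 8) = [0, 5, 2, 6, 4, 10, 14, 16, 7, 9, 11, 3, 12, 13, 1, 15, 8]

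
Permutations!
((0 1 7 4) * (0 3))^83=(0 4 1 3 7)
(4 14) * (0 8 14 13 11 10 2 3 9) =(0 8 14 4 13 11 10 2 3 9) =[8, 1, 3, 9, 13, 5, 6, 7, 14, 0, 2, 10, 12, 11, 4]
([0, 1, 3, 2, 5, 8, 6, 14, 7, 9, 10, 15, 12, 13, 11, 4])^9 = [0, 1, 3, 2, 8, 7, 6, 11, 14, 9, 10, 4, 12, 13, 15, 5]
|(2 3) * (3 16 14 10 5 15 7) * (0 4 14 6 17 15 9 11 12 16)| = |(0 4 14 10 5 9 11 12 16 6 17 15 7 3 2)| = 15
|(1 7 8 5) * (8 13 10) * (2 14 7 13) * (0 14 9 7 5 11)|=24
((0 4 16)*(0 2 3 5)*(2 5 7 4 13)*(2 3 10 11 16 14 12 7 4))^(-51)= (0 11 7 4)(2 14 13 16)(3 5 10 12)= ((0 13 3 4 14 12 7 2 10 11 16 5))^(-51)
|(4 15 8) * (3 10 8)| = |(3 10 8 4 15)| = 5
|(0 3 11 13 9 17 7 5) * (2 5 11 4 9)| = 10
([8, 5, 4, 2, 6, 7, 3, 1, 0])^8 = (8)(1 7 5)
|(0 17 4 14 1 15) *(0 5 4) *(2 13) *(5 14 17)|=|(0 5 4 17)(1 15 14)(2 13)|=12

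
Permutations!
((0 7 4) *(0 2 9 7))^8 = (9)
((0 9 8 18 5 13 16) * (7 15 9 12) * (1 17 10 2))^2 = (0 7 9 18 13)(1 10)(2 17)(5 16 12 15 8)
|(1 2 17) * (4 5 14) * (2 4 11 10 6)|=9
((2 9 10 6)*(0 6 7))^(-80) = ((0 6 2 9 10 7))^(-80) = (0 10 2)(6 7 9)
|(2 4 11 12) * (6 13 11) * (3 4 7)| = |(2 7 3 4 6 13 11 12)| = 8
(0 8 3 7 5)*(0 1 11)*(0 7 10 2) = (0 8 3 10 2)(1 11 7 5) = [8, 11, 0, 10, 4, 1, 6, 5, 3, 9, 2, 7]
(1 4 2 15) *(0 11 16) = [11, 4, 15, 3, 2, 5, 6, 7, 8, 9, 10, 16, 12, 13, 14, 1, 0] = (0 11 16)(1 4 2 15)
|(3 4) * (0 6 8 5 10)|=10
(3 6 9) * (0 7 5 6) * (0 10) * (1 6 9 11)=[7, 6, 2, 10, 4, 9, 11, 5, 8, 3, 0, 1]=(0 7 5 9 3 10)(1 6 11)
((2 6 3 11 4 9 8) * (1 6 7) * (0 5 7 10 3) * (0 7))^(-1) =((0 5)(1 6 7)(2 10 3 11 4 9 8))^(-1) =(0 5)(1 7 6)(2 8 9 4 11 3 10)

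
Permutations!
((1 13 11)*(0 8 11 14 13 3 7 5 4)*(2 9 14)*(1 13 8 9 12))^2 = (0 14 11 2 1 7 4 9 8 13 12 3 5)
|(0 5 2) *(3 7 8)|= 3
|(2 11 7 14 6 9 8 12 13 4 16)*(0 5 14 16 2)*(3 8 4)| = 20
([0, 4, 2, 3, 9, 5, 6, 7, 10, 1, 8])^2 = (10)(1 9 4)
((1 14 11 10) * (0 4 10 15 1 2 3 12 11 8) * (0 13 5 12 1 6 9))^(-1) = (0 9 6 15 11 12 5 13 8 14 1 3 2 10 4)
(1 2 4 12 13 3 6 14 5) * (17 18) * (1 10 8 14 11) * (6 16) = [0, 2, 4, 16, 12, 10, 11, 7, 14, 9, 8, 1, 13, 3, 5, 15, 6, 18, 17] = (1 2 4 12 13 3 16 6 11)(5 10 8 14)(17 18)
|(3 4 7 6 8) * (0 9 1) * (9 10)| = 20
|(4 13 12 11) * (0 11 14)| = |(0 11 4 13 12 14)| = 6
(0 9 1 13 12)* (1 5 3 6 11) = (0 9 5 3 6 11 1 13 12) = [9, 13, 2, 6, 4, 3, 11, 7, 8, 5, 10, 1, 0, 12]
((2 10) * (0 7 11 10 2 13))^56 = ((0 7 11 10 13))^56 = (0 7 11 10 13)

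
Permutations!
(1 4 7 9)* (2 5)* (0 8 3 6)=(0 8 3 6)(1 4 7 9)(2 5)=[8, 4, 5, 6, 7, 2, 0, 9, 3, 1]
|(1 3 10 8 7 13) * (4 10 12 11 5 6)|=11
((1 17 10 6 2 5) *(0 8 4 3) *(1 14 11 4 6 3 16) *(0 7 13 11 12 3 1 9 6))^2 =(1 10 17)(2 14 3 13 4 9)(5 12 7 11 16 6)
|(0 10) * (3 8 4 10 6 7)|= 7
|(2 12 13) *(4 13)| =4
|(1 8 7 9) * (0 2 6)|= 12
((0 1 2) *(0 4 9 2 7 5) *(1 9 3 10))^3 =(0 4 1)(2 10 5)(3 7 9) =((0 9 2 4 3 10 1 7 5))^3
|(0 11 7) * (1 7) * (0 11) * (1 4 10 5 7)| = |(4 10 5 7 11)| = 5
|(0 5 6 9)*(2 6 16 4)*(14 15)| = 14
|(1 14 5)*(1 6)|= |(1 14 5 6)|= 4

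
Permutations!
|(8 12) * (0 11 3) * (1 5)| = |(0 11 3)(1 5)(8 12)| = 6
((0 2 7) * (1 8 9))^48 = ((0 2 7)(1 8 9))^48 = (9)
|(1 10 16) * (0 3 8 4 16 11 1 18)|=|(0 3 8 4 16 18)(1 10 11)|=6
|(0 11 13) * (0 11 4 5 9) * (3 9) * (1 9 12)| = 14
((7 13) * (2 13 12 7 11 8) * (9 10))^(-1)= ((2 13 11 8)(7 12)(9 10))^(-1)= (2 8 11 13)(7 12)(9 10)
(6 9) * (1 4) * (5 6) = (1 4)(5 6 9) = [0, 4, 2, 3, 1, 6, 9, 7, 8, 5]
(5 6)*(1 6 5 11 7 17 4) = (1 6 11 7 17 4) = [0, 6, 2, 3, 1, 5, 11, 17, 8, 9, 10, 7, 12, 13, 14, 15, 16, 4]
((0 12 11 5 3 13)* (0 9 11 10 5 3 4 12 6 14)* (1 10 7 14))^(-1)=(0 14 7 12 4 5 10 1 6)(3 11 9 13)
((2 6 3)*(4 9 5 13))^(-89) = (2 6 3)(4 13 5 9)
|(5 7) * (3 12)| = |(3 12)(5 7)| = 2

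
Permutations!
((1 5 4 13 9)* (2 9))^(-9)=((1 5 4 13 2 9))^(-9)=(1 13)(2 5)(4 9)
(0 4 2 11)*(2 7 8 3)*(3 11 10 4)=(0 3 2 10 4 7 8 11)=[3, 1, 10, 2, 7, 5, 6, 8, 11, 9, 4, 0]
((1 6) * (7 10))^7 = ((1 6)(7 10))^7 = (1 6)(7 10)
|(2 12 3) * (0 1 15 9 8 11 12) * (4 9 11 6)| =|(0 1 15 11 12 3 2)(4 9 8 6)| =28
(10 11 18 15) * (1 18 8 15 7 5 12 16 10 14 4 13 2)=(1 18 7 5 12 16 10 11 8 15 14 4 13 2)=[0, 18, 1, 3, 13, 12, 6, 5, 15, 9, 11, 8, 16, 2, 4, 14, 10, 17, 7]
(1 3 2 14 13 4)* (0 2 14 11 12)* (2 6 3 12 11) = (0 6 3 14 13 4 1 12) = [6, 12, 2, 14, 1, 5, 3, 7, 8, 9, 10, 11, 0, 4, 13]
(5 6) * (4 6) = (4 6 5) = [0, 1, 2, 3, 6, 4, 5]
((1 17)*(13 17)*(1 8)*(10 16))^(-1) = ((1 13 17 8)(10 16))^(-1) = (1 8 17 13)(10 16)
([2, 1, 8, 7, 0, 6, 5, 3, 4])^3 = [4, 1, 0, 7, 8, 6, 5, 3, 2]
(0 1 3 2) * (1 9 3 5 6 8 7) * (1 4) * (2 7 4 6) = [9, 5, 0, 7, 1, 2, 8, 6, 4, 3] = (0 9 3 7 6 8 4 1 5 2)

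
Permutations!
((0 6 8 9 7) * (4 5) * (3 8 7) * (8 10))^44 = ((0 6 7)(3 10 8 9)(4 5))^44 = (10)(0 7 6)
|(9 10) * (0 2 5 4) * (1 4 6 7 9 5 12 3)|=|(0 2 12 3 1 4)(5 6 7 9 10)|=30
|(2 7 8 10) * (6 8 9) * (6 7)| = 4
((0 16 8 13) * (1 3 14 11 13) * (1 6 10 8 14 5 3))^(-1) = (0 13 11 14 16)(3 5)(6 8 10)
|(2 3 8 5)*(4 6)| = 4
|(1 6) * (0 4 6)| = 4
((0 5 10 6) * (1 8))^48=((0 5 10 6)(1 8))^48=(10)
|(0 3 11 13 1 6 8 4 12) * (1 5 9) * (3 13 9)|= 11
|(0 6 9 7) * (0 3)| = |(0 6 9 7 3)| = 5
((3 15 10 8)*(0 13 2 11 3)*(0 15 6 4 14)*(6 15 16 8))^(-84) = (16)(0 10 2 4 3)(6 11 14 15 13)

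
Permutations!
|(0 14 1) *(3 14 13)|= |(0 13 3 14 1)|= 5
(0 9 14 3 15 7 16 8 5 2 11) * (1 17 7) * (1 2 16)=[9, 17, 11, 15, 4, 16, 6, 1, 5, 14, 10, 0, 12, 13, 3, 2, 8, 7]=(0 9 14 3 15 2 11)(1 17 7)(5 16 8)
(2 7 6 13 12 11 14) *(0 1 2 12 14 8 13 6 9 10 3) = (0 1 2 7 9 10 3)(8 13 14 12 11) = [1, 2, 7, 0, 4, 5, 6, 9, 13, 10, 3, 8, 11, 14, 12]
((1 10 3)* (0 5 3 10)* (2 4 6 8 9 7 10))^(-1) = (0 1 3 5)(2 10 7 9 8 6 4)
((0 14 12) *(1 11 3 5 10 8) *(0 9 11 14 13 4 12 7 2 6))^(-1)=((0 13 4 12 9 11 3 5 10 8 1 14 7 2 6))^(-1)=(0 6 2 7 14 1 8 10 5 3 11 9 12 4 13)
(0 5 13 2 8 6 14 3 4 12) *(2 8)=(0 5 13 8 6 14 3 4 12)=[5, 1, 2, 4, 12, 13, 14, 7, 6, 9, 10, 11, 0, 8, 3]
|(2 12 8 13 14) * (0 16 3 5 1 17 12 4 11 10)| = |(0 16 3 5 1 17 12 8 13 14 2 4 11 10)| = 14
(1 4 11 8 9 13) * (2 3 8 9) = (1 4 11 9 13)(2 3 8) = [0, 4, 3, 8, 11, 5, 6, 7, 2, 13, 10, 9, 12, 1]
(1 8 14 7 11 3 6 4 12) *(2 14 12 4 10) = (1 8 12)(2 14 7 11 3 6 10) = [0, 8, 14, 6, 4, 5, 10, 11, 12, 9, 2, 3, 1, 13, 7]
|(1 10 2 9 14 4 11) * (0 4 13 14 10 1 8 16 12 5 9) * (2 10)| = 18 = |(0 4 11 8 16 12 5 9 2)(13 14)|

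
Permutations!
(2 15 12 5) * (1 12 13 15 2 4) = (1 12 5 4)(13 15) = [0, 12, 2, 3, 1, 4, 6, 7, 8, 9, 10, 11, 5, 15, 14, 13]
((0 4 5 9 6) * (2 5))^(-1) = ((0 4 2 5 9 6))^(-1) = (0 6 9 5 2 4)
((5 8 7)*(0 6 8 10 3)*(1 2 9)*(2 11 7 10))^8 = (0 10 6 3 8)(1 7 2)(5 9 11)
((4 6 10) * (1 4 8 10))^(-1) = (1 6 4)(8 10)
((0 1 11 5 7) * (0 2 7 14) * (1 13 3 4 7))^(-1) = (0 14 5 11 1 2 7 4 3 13)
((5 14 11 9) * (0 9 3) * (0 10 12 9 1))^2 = ((0 1)(3 10 12 9 5 14 11))^2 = (3 12 5 11 10 9 14)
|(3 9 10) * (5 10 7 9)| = 6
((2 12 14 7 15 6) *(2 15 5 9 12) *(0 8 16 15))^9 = ((0 8 16 15 6)(5 9 12 14 7))^9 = (0 6 15 16 8)(5 7 14 12 9)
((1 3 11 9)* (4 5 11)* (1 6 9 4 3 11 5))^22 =((1 11 4)(6 9))^22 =(1 11 4)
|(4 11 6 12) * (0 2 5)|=12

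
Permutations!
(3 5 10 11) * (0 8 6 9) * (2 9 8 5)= (0 5 10 11 3 2 9)(6 8)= [5, 1, 9, 2, 4, 10, 8, 7, 6, 0, 11, 3]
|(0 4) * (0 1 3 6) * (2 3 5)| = |(0 4 1 5 2 3 6)| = 7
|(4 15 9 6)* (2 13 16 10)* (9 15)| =12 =|(2 13 16 10)(4 9 6)|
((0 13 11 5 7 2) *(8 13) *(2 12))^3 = (0 11 12 8 5 2 13 7)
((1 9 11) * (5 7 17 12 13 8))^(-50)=((1 9 11)(5 7 17 12 13 8))^(-50)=(1 9 11)(5 13 17)(7 8 12)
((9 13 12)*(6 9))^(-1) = ((6 9 13 12))^(-1) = (6 12 13 9)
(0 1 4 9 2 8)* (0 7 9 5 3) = [1, 4, 8, 0, 5, 3, 6, 9, 7, 2] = (0 1 4 5 3)(2 8 7 9)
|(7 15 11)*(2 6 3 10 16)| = |(2 6 3 10 16)(7 15 11)| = 15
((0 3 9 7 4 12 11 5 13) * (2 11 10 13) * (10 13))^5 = ((0 3 9 7 4 12 13)(2 11 5))^5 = (0 12 7 3 13 4 9)(2 5 11)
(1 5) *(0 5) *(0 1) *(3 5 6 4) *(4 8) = (0 6 8 4 3 5) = [6, 1, 2, 5, 3, 0, 8, 7, 4]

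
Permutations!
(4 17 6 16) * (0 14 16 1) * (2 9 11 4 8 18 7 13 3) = (0 14 16 8 18 7 13 3 2 9 11 4 17 6 1) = [14, 0, 9, 2, 17, 5, 1, 13, 18, 11, 10, 4, 12, 3, 16, 15, 8, 6, 7]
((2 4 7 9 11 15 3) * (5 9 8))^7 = (2 15 9 8 4 3 11 5 7)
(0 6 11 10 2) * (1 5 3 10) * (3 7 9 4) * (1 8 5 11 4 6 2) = (0 2)(1 11 8 5 7 9 6 4 3 10) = [2, 11, 0, 10, 3, 7, 4, 9, 5, 6, 1, 8]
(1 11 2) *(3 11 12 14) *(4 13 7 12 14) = (1 14 3 11 2)(4 13 7 12) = [0, 14, 1, 11, 13, 5, 6, 12, 8, 9, 10, 2, 4, 7, 3]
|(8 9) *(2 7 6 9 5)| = 6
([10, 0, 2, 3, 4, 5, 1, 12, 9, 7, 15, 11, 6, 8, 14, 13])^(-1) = [1, 6, 2, 3, 4, 5, 12, 9, 13, 8, 0, 11, 7, 15, 14, 10]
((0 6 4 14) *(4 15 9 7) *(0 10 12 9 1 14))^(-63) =(0 9 14 6 7 10 15 4 12 1)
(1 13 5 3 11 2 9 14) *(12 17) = (1 13 5 3 11 2 9 14)(12 17) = [0, 13, 9, 11, 4, 3, 6, 7, 8, 14, 10, 2, 17, 5, 1, 15, 16, 12]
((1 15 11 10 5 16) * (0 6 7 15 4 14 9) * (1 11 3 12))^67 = (0 4 3 6 14 12 7 9 1 15)(5 10 11 16) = ((0 6 7 15 3 12 1 4 14 9)(5 16 11 10))^67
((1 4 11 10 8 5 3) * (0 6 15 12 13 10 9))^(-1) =((0 6 15 12 13 10 8 5 3 1 4 11 9))^(-1) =(0 9 11 4 1 3 5 8 10 13 12 15 6)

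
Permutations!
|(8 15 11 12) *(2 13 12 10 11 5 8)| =6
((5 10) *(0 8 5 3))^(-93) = (0 5 3 8 10)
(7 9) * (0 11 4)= (0 11 4)(7 9)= [11, 1, 2, 3, 0, 5, 6, 9, 8, 7, 10, 4]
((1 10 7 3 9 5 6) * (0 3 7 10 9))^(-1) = (10)(0 3)(1 6 5 9) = ((10)(0 3)(1 9 5 6))^(-1)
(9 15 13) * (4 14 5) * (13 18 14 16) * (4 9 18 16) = (5 9 15 16 13 18 14) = [0, 1, 2, 3, 4, 9, 6, 7, 8, 15, 10, 11, 12, 18, 5, 16, 13, 17, 14]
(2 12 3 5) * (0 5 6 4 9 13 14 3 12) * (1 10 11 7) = [5, 10, 0, 6, 9, 2, 4, 1, 8, 13, 11, 7, 12, 14, 3] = (0 5 2)(1 10 11 7)(3 6 4 9 13 14)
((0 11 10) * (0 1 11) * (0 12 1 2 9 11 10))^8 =((0 12 1 10 2 9 11))^8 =(0 12 1 10 2 9 11)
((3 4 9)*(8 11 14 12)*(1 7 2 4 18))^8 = ((1 7 2 4 9 3 18)(8 11 14 12))^8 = (1 7 2 4 9 3 18)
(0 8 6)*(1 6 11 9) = (0 8 11 9 1 6) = [8, 6, 2, 3, 4, 5, 0, 7, 11, 1, 10, 9]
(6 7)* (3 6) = (3 6 7) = [0, 1, 2, 6, 4, 5, 7, 3]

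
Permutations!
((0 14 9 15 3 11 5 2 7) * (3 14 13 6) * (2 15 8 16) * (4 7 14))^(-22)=(0 5 13 15 6 4 3 7 11)(2 8 14 16 9)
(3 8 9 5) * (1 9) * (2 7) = (1 9 5 3 8)(2 7) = [0, 9, 7, 8, 4, 3, 6, 2, 1, 5]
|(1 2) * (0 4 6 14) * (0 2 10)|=7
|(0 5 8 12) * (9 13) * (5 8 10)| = 6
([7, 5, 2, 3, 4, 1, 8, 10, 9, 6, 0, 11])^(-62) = (11)(0 7 10)(6 8 9)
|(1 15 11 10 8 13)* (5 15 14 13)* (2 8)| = |(1 14 13)(2 8 5 15 11 10)| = 6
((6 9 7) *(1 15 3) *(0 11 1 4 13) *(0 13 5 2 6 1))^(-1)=(0 11)(1 7 9 6 2 5 4 3 15)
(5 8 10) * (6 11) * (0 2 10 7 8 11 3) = (0 2 10 5 11 6 3)(7 8) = [2, 1, 10, 0, 4, 11, 3, 8, 7, 9, 5, 6]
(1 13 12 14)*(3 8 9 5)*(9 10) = (1 13 12 14)(3 8 10 9 5) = [0, 13, 2, 8, 4, 3, 6, 7, 10, 5, 9, 11, 14, 12, 1]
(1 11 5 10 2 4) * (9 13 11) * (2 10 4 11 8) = (1 9 13 8 2 11 5 4) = [0, 9, 11, 3, 1, 4, 6, 7, 2, 13, 10, 5, 12, 8]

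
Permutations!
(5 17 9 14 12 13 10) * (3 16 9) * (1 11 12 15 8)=(1 11 12 13 10 5 17 3 16 9 14 15 8)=[0, 11, 2, 16, 4, 17, 6, 7, 1, 14, 5, 12, 13, 10, 15, 8, 9, 3]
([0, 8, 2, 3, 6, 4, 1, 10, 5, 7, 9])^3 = (10)(1 4 8 6 5)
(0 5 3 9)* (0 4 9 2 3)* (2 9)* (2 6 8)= (0 5)(2 3 9 4 6 8)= [5, 1, 3, 9, 6, 0, 8, 7, 2, 4]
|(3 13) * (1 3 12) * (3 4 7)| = 6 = |(1 4 7 3 13 12)|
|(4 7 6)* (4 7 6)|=3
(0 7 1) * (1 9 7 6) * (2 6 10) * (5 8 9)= (0 10 2 6 1)(5 8 9 7)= [10, 0, 6, 3, 4, 8, 1, 5, 9, 7, 2]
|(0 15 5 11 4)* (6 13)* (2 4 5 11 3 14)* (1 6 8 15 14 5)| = 12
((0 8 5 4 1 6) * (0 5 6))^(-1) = (0 1 4 5 6 8)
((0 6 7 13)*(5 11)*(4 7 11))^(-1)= (0 13 7 4 5 11 6)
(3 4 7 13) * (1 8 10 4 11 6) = (1 8 10 4 7 13 3 11 6) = [0, 8, 2, 11, 7, 5, 1, 13, 10, 9, 4, 6, 12, 3]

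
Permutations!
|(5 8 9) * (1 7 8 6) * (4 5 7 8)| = 7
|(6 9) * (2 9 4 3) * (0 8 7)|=|(0 8 7)(2 9 6 4 3)|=15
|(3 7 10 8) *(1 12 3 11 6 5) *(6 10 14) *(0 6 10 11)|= |(0 6 5 1 12 3 7 14 10 8)|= 10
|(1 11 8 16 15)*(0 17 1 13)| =|(0 17 1 11 8 16 15 13)| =8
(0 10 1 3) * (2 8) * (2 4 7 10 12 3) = (0 12 3)(1 2 8 4 7 10) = [12, 2, 8, 0, 7, 5, 6, 10, 4, 9, 1, 11, 3]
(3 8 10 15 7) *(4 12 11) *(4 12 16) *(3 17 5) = (3 8 10 15 7 17 5)(4 16)(11 12) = [0, 1, 2, 8, 16, 3, 6, 17, 10, 9, 15, 12, 11, 13, 14, 7, 4, 5]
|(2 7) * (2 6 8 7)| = 3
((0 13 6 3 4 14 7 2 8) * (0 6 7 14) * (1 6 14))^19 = (0 4 3 6 1 14 8 2 7 13)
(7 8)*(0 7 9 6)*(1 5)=(0 7 8 9 6)(1 5)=[7, 5, 2, 3, 4, 1, 0, 8, 9, 6]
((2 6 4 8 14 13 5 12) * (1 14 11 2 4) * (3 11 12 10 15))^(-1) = (1 6 2 11 3 15 10 5 13 14)(4 12 8)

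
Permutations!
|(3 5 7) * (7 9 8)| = |(3 5 9 8 7)| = 5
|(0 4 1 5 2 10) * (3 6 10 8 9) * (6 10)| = 9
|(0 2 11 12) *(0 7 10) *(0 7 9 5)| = |(0 2 11 12 9 5)(7 10)| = 6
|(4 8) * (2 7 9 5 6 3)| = 6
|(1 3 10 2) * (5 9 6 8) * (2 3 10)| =4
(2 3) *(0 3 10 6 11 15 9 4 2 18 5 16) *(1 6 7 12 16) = [3, 6, 10, 18, 2, 1, 11, 12, 8, 4, 7, 15, 16, 13, 14, 9, 0, 17, 5] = (0 3 18 5 1 6 11 15 9 4 2 10 7 12 16)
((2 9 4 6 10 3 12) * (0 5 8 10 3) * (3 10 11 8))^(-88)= ((0 5 3 12 2 9 4 6 10)(8 11))^(-88)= (0 3 2 4 10 5 12 9 6)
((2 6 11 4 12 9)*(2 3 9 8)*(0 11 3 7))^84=(0 8 9 4 6)(2 7 12 3 11)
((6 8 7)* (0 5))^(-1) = (0 5)(6 7 8)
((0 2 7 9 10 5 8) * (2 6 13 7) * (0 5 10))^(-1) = (0 9 7 13 6)(5 8)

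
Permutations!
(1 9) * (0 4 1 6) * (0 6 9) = (9)(0 4 1) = [4, 0, 2, 3, 1, 5, 6, 7, 8, 9]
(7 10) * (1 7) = (1 7 10) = [0, 7, 2, 3, 4, 5, 6, 10, 8, 9, 1]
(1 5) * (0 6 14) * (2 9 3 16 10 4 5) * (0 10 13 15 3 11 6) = [0, 2, 9, 16, 5, 1, 14, 7, 8, 11, 4, 6, 12, 15, 10, 3, 13] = (1 2 9 11 6 14 10 4 5)(3 16 13 15)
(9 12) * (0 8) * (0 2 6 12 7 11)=[8, 1, 6, 3, 4, 5, 12, 11, 2, 7, 10, 0, 9]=(0 8 2 6 12 9 7 11)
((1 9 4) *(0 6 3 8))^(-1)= ((0 6 3 8)(1 9 4))^(-1)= (0 8 3 6)(1 4 9)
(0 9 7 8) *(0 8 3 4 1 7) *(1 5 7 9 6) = (0 6 1 9)(3 4 5 7) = [6, 9, 2, 4, 5, 7, 1, 3, 8, 0]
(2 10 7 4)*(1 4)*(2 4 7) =[0, 7, 10, 3, 4, 5, 6, 1, 8, 9, 2] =(1 7)(2 10)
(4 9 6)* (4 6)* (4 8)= (4 9 8)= [0, 1, 2, 3, 9, 5, 6, 7, 4, 8]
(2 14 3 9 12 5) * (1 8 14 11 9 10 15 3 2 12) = (1 8 14 2 11 9)(3 10 15)(5 12) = [0, 8, 11, 10, 4, 12, 6, 7, 14, 1, 15, 9, 5, 13, 2, 3]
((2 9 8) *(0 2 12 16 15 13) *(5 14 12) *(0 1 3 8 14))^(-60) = ((0 2 9 14 12 16 15 13 1 3 8 5))^(-60) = (16)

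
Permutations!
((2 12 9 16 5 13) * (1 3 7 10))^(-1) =(1 10 7 3)(2 13 5 16 9 12)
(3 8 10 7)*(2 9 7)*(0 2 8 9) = (0 2)(3 9 7)(8 10) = [2, 1, 0, 9, 4, 5, 6, 3, 10, 7, 8]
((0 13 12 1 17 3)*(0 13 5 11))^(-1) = ((0 5 11)(1 17 3 13 12))^(-1) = (0 11 5)(1 12 13 3 17)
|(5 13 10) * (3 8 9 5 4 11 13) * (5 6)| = 20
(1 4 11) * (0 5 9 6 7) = [5, 4, 2, 3, 11, 9, 7, 0, 8, 6, 10, 1] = (0 5 9 6 7)(1 4 11)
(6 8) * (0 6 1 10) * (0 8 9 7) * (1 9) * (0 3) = (0 6 1 10 8 9 7 3) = [6, 10, 2, 0, 4, 5, 1, 3, 9, 7, 8]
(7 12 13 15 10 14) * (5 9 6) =(5 9 6)(7 12 13 15 10 14) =[0, 1, 2, 3, 4, 9, 5, 12, 8, 6, 14, 11, 13, 15, 7, 10]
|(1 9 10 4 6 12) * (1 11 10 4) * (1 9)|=6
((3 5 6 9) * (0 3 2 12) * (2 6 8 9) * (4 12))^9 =((0 3 5 8 9 6 2 4 12))^9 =(12)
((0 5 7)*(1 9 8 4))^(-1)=(0 7 5)(1 4 8 9)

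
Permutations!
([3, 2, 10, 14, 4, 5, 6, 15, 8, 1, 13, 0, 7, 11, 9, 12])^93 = [9, 13, 11, 1, 4, 5, 6, 7, 8, 10, 0, 14, 12, 3, 2, 15]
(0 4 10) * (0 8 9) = (0 4 10 8 9) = [4, 1, 2, 3, 10, 5, 6, 7, 9, 0, 8]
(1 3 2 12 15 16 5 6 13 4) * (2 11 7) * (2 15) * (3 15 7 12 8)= [0, 15, 8, 11, 1, 6, 13, 7, 3, 9, 10, 12, 2, 4, 14, 16, 5]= (1 15 16 5 6 13 4)(2 8 3 11 12)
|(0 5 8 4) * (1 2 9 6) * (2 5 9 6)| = 8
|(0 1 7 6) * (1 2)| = 5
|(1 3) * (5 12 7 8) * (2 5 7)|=6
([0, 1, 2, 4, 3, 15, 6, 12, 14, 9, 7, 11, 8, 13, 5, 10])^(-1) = (3 4)(5 14 8 12 7 10 15)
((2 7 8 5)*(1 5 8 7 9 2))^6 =((1 5)(2 9))^6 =(9)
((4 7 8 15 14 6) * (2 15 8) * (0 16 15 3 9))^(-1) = (0 9 3 2 7 4 6 14 15 16)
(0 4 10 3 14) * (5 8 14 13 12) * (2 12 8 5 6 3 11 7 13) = [4, 1, 12, 2, 10, 5, 3, 13, 14, 9, 11, 7, 6, 8, 0] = (0 4 10 11 7 13 8 14)(2 12 6 3)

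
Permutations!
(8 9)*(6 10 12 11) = [0, 1, 2, 3, 4, 5, 10, 7, 9, 8, 12, 6, 11] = (6 10 12 11)(8 9)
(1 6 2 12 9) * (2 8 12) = [0, 6, 2, 3, 4, 5, 8, 7, 12, 1, 10, 11, 9] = (1 6 8 12 9)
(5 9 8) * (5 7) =(5 9 8 7) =[0, 1, 2, 3, 4, 9, 6, 5, 7, 8]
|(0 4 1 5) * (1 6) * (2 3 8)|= 15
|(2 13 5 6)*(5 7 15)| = |(2 13 7 15 5 6)| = 6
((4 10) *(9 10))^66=(10)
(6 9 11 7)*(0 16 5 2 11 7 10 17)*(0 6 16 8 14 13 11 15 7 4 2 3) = (0 8 14 13 11 10 17 6 9 4 2 15 7 16 5 3) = [8, 1, 15, 0, 2, 3, 9, 16, 14, 4, 17, 10, 12, 11, 13, 7, 5, 6]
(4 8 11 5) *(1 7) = (1 7)(4 8 11 5) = [0, 7, 2, 3, 8, 4, 6, 1, 11, 9, 10, 5]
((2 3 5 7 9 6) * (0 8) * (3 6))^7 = ((0 8)(2 6)(3 5 7 9))^7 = (0 8)(2 6)(3 9 7 5)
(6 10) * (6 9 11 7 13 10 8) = (6 8)(7 13 10 9 11) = [0, 1, 2, 3, 4, 5, 8, 13, 6, 11, 9, 7, 12, 10]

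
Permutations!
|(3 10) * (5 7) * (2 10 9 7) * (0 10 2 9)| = 3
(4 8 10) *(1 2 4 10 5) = (10)(1 2 4 8 5) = [0, 2, 4, 3, 8, 1, 6, 7, 5, 9, 10]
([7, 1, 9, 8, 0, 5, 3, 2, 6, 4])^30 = [0, 1, 2, 3, 4, 5, 6, 7, 8, 9]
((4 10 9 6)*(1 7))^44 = (10)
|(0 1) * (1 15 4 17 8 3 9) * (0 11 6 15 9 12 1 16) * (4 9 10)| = 13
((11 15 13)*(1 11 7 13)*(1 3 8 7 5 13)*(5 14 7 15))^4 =((1 11 5 13 14 7)(3 8 15))^4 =(1 14 5)(3 8 15)(7 13 11)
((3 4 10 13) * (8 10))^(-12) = (3 10 4 13 8)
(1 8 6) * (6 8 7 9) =(1 7 9 6) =[0, 7, 2, 3, 4, 5, 1, 9, 8, 6]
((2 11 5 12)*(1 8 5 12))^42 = ((1 8 5)(2 11 12))^42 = (12)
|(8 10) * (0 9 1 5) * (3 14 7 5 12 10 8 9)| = |(0 3 14 7 5)(1 12 10 9)| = 20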